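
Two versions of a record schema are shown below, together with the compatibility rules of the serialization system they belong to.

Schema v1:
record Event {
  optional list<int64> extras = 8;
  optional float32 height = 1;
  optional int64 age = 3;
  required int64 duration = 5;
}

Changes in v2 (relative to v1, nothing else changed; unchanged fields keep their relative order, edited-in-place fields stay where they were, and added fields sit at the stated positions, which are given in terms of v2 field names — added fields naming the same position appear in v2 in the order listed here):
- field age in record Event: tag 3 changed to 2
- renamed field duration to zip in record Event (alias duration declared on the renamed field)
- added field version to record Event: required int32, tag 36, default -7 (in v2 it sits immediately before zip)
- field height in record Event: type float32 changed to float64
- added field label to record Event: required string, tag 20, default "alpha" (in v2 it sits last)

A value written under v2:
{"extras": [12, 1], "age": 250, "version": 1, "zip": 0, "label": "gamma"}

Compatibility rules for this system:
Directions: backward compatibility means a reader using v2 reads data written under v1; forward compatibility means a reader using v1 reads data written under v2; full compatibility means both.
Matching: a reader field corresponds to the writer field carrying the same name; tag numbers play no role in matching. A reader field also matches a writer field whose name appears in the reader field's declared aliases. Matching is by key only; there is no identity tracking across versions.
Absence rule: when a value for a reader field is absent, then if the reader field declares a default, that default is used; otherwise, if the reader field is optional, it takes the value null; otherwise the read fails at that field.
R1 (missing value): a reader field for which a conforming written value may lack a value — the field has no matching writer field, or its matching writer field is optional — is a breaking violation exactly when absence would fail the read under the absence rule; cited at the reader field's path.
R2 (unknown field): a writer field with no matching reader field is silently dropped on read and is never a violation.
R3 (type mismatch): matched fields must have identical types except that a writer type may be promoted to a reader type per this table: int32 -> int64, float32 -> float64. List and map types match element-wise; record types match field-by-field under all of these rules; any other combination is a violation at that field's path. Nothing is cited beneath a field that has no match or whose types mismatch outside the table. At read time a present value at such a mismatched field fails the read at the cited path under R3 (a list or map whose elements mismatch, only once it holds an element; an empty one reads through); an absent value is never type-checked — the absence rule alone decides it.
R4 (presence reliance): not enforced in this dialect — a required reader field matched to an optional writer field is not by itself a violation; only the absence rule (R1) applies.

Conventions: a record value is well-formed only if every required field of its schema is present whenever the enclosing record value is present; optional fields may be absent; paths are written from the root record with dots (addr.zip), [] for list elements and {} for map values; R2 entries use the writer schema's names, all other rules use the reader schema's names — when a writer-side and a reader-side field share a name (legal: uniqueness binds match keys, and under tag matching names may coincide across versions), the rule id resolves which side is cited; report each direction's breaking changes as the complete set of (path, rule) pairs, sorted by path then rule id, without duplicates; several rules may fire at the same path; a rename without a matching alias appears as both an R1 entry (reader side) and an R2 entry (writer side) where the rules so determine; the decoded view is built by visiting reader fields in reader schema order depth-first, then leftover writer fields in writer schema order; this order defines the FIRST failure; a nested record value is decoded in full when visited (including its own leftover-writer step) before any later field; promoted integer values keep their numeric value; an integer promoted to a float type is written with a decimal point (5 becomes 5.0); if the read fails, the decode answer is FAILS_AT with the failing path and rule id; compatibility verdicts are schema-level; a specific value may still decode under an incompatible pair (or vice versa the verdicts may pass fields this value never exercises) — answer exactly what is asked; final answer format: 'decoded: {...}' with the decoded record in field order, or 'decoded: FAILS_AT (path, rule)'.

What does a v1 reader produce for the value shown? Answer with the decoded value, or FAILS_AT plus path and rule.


decoded: FAILS_AT (duration, R1)

the writer's type comes first in each Event pair
migrating the Event value to v1:
  extras := [12, 1]
  height := null (absent, optional -> null)
  age := 250
  read fails at duration under R1 (no fill)
  => FAILS_AT (duration, R1)
checking off the Event differences that do not matter here:
  field age in record Event: tag 3 changed to 2 -> no rule fires on it and the decoded Event view is identical with or without it
  added field label to record Event: required string, tag 20, default "alpha" (in v2 it sits last) -> no rule fires on it and the decoded Event view is identical with or without it
  field height in record Event: type float32 changed to float64 -> affects the rule determinations only; this particular Event value decodes identically
  added field version to record Event: required int32, tag 36, default -7 (in v2 it sits immediately before zip) -> no rule fires on it and the decoded Event view is identical with or without it


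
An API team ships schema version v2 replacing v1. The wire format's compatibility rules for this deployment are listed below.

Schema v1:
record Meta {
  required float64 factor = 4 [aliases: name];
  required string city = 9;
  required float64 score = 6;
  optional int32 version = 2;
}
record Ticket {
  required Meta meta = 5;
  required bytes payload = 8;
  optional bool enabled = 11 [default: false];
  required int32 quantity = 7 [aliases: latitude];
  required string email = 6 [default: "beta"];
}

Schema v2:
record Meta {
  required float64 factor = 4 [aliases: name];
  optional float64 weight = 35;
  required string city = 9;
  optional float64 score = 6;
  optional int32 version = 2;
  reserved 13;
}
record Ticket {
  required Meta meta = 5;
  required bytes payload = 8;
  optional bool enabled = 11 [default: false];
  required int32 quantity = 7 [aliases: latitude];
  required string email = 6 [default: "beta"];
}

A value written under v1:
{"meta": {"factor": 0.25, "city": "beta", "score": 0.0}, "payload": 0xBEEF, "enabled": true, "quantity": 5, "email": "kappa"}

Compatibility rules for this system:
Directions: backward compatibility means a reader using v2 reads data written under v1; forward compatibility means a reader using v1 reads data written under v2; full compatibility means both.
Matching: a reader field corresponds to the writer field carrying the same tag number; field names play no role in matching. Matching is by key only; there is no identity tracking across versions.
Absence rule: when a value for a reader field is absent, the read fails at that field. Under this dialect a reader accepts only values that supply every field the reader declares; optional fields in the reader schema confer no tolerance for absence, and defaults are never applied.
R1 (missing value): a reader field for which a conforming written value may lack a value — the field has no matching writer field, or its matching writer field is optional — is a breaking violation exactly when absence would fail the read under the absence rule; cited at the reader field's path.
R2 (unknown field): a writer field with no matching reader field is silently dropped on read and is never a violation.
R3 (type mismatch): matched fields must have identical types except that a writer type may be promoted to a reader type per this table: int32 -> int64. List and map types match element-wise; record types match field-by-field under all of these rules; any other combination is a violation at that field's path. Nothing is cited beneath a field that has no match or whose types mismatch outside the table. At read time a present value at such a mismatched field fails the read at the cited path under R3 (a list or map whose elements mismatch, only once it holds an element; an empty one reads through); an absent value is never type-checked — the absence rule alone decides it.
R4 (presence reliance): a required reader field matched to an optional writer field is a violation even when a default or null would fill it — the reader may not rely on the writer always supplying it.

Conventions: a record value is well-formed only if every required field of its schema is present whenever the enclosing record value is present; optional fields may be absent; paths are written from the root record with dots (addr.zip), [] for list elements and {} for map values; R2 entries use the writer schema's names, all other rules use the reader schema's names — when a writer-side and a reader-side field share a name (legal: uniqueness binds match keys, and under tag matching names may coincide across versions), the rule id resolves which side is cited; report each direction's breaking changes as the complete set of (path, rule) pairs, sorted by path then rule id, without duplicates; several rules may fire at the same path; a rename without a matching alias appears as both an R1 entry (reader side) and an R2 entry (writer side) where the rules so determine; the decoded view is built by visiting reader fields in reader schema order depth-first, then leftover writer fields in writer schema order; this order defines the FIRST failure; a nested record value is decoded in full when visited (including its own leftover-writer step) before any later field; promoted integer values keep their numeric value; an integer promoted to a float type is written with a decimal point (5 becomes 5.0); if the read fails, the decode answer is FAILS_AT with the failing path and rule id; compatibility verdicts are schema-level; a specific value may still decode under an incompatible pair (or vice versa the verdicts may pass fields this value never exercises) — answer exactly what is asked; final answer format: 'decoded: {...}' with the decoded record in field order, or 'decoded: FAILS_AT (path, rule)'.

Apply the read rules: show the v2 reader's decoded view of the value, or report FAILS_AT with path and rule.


in Ticket below, arrows point writer -> reader
decoding the Ticket value with the v2 reader:
  meta.factor := 0.25
  read fails at meta.weight under R1 (no fill)
  => FAILS_AT (meta.weight, R1)
remaining Ticket differences; none change what is asked:
  field score in record Meta: required changed to optional -> affects the rule determinations only; this particular Ticket value decodes identically

decoded: FAILS_AT (meta.weight, R1)


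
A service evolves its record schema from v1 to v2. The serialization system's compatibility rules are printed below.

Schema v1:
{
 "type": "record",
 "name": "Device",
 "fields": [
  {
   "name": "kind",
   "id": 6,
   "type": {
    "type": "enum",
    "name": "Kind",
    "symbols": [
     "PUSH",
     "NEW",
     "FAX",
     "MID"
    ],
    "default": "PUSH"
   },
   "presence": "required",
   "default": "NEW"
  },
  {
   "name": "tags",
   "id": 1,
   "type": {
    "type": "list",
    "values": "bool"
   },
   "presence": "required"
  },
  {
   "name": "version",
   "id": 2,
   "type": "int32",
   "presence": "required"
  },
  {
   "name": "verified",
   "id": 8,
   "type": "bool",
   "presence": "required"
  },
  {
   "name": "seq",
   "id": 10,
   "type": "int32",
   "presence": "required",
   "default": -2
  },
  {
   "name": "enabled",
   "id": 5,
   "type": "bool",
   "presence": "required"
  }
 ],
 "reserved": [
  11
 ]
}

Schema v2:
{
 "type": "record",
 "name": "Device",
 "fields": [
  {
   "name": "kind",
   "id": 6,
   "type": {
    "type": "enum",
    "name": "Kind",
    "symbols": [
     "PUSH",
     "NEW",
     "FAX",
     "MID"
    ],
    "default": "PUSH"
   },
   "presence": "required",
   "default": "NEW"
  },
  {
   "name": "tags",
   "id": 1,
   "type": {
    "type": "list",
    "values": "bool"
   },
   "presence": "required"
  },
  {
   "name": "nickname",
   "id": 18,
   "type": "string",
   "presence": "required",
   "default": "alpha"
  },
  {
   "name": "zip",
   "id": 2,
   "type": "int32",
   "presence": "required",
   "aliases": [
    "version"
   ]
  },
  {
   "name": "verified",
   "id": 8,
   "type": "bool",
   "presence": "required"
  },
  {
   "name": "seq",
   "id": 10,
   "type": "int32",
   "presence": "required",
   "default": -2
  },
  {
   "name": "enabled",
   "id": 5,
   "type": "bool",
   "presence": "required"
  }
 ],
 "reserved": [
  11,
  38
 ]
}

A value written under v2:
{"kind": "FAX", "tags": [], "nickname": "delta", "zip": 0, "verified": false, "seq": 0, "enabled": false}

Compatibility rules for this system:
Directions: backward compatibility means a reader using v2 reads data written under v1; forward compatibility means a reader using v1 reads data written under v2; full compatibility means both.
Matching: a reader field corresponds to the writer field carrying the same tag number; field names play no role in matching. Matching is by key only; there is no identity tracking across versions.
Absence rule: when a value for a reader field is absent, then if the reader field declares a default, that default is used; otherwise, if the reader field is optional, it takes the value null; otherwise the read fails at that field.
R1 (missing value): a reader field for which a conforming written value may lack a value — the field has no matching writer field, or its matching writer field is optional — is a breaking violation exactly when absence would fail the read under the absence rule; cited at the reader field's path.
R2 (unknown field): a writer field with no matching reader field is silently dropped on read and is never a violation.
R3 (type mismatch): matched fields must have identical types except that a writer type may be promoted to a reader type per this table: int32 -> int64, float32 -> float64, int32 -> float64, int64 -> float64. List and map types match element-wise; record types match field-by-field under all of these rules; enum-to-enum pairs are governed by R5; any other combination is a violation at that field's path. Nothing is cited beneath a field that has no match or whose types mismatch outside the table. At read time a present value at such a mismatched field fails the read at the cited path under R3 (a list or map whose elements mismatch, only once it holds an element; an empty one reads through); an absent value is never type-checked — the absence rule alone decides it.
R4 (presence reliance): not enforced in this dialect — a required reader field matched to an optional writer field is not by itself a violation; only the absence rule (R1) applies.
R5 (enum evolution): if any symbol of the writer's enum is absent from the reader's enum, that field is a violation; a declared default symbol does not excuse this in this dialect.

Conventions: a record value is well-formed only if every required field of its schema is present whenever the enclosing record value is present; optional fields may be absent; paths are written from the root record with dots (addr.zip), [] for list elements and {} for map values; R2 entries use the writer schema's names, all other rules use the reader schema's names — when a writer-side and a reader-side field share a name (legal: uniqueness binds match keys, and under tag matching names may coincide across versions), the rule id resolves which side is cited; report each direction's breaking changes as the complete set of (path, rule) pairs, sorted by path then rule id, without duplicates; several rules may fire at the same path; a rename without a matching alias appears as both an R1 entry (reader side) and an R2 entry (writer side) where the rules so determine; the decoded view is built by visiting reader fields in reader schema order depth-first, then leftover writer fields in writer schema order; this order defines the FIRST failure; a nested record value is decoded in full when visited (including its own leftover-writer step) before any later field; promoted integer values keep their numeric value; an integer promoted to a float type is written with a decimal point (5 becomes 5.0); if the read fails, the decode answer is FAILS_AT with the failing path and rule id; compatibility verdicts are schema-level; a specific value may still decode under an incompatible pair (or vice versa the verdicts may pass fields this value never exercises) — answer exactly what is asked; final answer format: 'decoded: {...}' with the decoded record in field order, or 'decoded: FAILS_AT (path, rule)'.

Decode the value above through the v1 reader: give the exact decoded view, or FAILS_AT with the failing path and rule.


each type pair in Device: writer, then reader
migrating the Device value to v1:
  kind := "FAX"
  tags := []
  version := 0 (from writer zip)
  verified := false
  seq := 0
  enabled := false
  writer nickname: unmatched, discarded
  => decoded: {"kind": "FAX", "tags": [], "version": 0, "verified": false, "seq": 0, "enabled": false}
remaining Device differences; none change what is asked:
  added field nickname to record Device: required string, tag 18, default "alpha" (in v2 it sits immediately before zip) -> inert under this dialect — no rule fires on Device and the result does not move
  renamed field version to zip in record Device (alias version declared on the renamed field) -> inert under this dialect — no rule fires on Device and the result does not move

decoded: {"kind": "FAX", "tags": [], "version": 0, "verified": false, "seq": 0, "enabled": false}


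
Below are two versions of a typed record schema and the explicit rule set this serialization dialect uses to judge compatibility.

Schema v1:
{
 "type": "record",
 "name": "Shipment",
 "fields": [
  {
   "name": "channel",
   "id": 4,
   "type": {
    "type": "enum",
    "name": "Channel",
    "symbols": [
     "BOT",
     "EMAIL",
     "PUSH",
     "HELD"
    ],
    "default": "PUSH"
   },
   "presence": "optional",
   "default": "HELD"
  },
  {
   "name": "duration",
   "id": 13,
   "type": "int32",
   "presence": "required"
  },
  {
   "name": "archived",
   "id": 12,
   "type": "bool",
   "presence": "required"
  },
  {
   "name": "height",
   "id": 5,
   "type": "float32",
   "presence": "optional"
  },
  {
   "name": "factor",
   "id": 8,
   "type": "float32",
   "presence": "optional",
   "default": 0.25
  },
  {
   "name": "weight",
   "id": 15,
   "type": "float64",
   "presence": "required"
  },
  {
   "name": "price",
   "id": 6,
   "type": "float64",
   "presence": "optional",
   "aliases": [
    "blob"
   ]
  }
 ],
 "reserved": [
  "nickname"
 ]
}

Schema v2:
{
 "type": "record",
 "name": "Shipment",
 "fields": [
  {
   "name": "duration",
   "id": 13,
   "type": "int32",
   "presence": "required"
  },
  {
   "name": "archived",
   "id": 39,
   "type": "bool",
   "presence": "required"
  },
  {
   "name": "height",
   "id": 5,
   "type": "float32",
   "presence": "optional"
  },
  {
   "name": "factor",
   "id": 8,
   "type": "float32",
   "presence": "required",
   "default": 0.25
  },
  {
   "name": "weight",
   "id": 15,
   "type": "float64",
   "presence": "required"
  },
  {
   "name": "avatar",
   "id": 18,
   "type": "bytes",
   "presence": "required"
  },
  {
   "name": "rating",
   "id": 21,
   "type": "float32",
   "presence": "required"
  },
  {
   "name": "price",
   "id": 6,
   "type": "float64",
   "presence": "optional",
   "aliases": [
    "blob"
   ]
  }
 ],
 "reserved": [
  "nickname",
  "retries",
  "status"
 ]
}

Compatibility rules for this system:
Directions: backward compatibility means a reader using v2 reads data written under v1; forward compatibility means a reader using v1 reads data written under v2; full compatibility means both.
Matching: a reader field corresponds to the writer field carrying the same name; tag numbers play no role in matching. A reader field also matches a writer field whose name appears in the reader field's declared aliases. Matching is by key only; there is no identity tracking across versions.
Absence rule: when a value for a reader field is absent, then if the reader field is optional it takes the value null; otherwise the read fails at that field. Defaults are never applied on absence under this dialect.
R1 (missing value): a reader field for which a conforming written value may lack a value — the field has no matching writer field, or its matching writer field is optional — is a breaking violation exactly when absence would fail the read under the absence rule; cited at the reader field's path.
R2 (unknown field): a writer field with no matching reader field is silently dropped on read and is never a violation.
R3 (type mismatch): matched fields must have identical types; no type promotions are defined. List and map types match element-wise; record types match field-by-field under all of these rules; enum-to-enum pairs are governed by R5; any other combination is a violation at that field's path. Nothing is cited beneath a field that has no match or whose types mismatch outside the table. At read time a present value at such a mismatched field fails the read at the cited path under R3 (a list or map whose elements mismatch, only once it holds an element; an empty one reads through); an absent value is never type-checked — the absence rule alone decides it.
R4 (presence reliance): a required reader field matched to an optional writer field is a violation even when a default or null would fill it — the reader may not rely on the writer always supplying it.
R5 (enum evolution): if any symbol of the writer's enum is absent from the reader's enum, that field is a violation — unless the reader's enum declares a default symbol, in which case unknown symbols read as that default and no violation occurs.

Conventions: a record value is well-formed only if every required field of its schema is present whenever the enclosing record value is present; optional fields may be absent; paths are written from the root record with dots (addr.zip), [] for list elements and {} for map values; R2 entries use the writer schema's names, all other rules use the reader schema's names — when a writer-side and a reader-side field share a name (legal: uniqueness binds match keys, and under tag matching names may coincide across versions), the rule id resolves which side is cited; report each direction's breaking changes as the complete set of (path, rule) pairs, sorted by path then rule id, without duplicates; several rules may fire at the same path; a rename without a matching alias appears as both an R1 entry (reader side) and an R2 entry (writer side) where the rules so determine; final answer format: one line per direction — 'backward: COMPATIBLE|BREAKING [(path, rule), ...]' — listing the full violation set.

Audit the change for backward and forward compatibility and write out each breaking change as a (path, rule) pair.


in Shipment below, arrows point writer -> reader
backward analysis of Shipment with v2 as reader and v1 as writer:
  duration: int32 -> int32, writer required; from duration
  archived: bool -> bool, writer required; from archived
  height: float32 -> float32, writer optional; from height
  factor: float32 -> float32, writer optional; from factor
  weight: float64 -> float64, writer required; from weight
  no writer field matches reader avatar
  no writer field matches reader rating
  price: float64 -> float64, writer optional; from price
  leftover writer field: channel
  breaking: (avatar, R1)
  breaking: (factor, R1)
  breaking: (factor, R4)
  breaking: (rating, R1)
  => 4 violation(s): backward is BREAKING for Shipment
forward analysis of Shipment with v1 as reader and v2 as writer:
  no writer field matches reader channel
  duration: int32 -> int32, writer required; from duration
  archived: bool -> bool, writer required; from archived
  height: float32 -> float32, writer optional; from height
  factor: float32 -> float32, writer required; from factor
  weight: float64 -> float64, writer required; from weight
  price: float64 -> float64, writer optional; from price
  leftover writer field: avatar
  leftover writer field: rating
  => forward: COMPATIBLE

backward: BREAKING [(avatar, R1), (factor, R1), (factor, R4), (rating, R1)]; forward: COMPATIBLE []


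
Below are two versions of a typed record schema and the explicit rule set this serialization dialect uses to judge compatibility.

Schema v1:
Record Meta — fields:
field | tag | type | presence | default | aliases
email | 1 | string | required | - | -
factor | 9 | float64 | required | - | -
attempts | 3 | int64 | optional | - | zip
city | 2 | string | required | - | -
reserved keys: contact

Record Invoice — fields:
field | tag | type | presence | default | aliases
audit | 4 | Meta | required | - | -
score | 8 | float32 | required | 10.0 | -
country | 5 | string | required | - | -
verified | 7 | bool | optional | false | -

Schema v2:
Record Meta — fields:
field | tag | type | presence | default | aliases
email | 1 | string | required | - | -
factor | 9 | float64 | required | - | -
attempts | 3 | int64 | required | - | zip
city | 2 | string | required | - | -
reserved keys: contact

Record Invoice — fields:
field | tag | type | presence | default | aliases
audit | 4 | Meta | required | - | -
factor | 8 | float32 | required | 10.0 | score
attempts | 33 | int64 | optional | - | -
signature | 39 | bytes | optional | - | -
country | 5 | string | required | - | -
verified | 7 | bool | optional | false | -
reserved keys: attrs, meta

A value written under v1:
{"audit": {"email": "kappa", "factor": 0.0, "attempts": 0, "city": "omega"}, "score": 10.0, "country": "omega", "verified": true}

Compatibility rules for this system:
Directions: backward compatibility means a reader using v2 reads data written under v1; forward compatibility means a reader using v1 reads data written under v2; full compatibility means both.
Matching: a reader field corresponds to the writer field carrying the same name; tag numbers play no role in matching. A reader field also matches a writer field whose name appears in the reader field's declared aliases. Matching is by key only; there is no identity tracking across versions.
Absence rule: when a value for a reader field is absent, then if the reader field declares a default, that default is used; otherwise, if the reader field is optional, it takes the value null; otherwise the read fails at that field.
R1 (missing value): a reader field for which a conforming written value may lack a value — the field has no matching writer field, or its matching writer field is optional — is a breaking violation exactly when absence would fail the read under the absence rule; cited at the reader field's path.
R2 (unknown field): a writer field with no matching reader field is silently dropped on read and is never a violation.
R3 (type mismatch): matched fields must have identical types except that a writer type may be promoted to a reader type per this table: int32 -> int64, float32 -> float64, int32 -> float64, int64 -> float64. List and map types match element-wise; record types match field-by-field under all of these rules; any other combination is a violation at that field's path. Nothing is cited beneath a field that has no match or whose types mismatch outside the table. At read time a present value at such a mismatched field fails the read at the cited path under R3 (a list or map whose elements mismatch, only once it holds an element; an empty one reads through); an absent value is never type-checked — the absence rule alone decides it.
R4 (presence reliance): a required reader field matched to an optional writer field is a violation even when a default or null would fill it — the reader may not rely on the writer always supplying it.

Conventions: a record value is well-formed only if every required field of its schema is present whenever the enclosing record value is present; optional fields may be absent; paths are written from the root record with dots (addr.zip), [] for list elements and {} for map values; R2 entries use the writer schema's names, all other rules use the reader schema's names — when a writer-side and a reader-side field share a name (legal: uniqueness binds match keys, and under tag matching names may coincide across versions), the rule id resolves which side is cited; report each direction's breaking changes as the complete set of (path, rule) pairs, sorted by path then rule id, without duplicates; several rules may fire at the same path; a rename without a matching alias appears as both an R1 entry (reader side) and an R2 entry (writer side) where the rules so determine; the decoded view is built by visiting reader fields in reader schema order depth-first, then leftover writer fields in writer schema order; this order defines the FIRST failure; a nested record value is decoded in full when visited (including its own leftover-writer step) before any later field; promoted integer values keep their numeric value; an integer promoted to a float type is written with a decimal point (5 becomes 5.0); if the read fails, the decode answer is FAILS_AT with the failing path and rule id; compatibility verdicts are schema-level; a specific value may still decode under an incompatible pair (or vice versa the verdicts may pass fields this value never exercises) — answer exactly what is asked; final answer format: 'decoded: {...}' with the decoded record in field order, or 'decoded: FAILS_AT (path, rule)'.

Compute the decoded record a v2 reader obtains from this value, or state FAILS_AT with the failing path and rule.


decoded: {"audit": {"email": "kappa", "factor": 0.0, "attempts": 0, "city": "omega"}, "factor": 10.0, "attempts": null, "signature": null, "country": "omega", "verified": true}

arrows below run writer -> reader for Invoice
decoding the Invoice value with the v2 reader:
  audit.email := "kappa"
  audit.factor := 0.0
  audit.attempts := 0
  audit.city := "omega"
  factor := 10.0 (from writer score)
  attempts := null (missing; optional => null)
  signature := null (missing; optional => null)
  country := "omega"
  verified := true
  => decoded: {"audit": {"email": "kappa", "factor": 0.0, "attempts": 0, "city": "omega"}, "factor": 10.0, "attempts": null, "signature": null, "country": "omega", "verified": true}
ruling out the remaining Invoice differences:
  field attempts in record Meta: optional changed to required -> a verdict-level change on Invoice — the shown value reads the same


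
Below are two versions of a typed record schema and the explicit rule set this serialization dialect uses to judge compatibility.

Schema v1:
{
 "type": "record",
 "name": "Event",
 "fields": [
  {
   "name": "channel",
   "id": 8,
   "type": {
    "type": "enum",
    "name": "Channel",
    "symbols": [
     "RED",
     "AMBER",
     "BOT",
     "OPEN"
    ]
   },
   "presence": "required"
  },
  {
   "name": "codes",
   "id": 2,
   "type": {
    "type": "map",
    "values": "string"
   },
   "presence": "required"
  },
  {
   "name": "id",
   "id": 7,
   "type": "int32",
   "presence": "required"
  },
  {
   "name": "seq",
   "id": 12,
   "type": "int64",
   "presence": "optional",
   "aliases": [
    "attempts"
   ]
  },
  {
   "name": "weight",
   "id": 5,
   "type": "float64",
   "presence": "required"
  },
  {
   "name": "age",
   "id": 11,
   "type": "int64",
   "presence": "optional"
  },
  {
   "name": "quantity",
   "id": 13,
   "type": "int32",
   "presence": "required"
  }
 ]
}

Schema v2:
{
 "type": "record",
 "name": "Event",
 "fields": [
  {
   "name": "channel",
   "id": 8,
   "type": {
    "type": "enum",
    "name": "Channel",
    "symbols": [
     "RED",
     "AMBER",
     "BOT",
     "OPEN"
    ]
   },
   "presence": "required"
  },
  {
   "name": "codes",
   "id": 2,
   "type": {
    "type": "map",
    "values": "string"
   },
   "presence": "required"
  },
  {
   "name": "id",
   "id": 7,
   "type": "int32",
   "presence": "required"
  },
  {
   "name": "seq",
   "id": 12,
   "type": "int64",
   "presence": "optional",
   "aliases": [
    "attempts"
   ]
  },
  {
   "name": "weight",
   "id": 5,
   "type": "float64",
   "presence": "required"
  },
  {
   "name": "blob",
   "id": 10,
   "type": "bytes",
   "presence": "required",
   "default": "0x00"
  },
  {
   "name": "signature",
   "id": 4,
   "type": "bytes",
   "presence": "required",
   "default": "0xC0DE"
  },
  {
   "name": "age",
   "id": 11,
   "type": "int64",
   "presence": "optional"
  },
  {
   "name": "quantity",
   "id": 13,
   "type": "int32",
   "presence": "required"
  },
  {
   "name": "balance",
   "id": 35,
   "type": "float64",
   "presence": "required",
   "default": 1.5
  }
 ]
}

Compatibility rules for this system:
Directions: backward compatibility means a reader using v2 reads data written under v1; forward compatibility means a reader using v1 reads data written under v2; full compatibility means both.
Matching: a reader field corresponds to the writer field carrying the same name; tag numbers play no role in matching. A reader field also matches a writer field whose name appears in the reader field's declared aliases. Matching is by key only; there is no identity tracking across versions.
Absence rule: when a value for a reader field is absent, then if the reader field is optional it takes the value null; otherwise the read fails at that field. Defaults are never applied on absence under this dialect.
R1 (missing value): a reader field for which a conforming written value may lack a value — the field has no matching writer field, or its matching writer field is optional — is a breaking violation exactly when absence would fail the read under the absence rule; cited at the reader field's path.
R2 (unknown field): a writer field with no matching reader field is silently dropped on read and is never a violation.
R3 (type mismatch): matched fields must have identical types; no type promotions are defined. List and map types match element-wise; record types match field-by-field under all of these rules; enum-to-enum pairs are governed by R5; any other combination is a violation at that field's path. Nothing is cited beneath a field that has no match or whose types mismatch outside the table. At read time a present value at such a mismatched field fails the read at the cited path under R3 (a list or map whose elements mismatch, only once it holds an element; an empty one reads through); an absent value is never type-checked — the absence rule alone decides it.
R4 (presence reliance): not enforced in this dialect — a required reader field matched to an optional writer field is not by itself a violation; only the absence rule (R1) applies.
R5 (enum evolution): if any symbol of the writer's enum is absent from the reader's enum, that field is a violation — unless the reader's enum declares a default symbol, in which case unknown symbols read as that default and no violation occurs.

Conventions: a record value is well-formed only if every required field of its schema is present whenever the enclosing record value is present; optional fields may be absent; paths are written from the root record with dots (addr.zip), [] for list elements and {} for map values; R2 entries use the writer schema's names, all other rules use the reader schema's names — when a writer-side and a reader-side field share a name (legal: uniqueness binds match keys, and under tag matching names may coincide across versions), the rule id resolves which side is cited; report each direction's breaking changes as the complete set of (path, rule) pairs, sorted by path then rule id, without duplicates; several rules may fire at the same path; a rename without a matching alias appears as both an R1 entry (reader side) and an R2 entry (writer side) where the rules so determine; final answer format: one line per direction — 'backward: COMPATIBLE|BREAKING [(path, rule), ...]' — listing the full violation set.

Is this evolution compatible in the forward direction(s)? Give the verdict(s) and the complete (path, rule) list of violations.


forward: COMPATIBLE []

the writer's type comes first in each Event pair
forward for Event (reader v1, writer v2):
  writer required, Channel -> Channel: reader channel maps from writer channel
  writer required, map<string, string> -> map<string, string>: reader codes maps from writer codes
  writer required, int32 -> int32: reader id maps from writer id
  writer optional, int64 -> int64: reader seq maps from writer seq
  writer required, float64 -> float64: reader weight maps from writer weight
  writer optional, int64 -> int64: reader age maps from writer age
  writer required, int32 -> int32: reader quantity maps from writer quantity
  blob (writer side), unknown to reader
  signature (writer side), unknown to reader
  balance (writer side), unknown to reader
  => forward: COMPATIBLE
the rest of the Event diff is inert for this question:
  added field balance to record Event: required float64, tag 35, default 1.5 (in v2 it sits last) -> fires only in the backward direction of Event, which is not asked here
  added field blob to record Event: required bytes, tag 10, default 0x00 (in v2 it sits immediately before age) -> fires only in the backward direction of Event, which is not asked here
  added field signature to record Event: required bytes, tag 4, default 0xC0DE (in v2 it sits immediately before age) -> fires only in the backward direction of Event, which is not asked here


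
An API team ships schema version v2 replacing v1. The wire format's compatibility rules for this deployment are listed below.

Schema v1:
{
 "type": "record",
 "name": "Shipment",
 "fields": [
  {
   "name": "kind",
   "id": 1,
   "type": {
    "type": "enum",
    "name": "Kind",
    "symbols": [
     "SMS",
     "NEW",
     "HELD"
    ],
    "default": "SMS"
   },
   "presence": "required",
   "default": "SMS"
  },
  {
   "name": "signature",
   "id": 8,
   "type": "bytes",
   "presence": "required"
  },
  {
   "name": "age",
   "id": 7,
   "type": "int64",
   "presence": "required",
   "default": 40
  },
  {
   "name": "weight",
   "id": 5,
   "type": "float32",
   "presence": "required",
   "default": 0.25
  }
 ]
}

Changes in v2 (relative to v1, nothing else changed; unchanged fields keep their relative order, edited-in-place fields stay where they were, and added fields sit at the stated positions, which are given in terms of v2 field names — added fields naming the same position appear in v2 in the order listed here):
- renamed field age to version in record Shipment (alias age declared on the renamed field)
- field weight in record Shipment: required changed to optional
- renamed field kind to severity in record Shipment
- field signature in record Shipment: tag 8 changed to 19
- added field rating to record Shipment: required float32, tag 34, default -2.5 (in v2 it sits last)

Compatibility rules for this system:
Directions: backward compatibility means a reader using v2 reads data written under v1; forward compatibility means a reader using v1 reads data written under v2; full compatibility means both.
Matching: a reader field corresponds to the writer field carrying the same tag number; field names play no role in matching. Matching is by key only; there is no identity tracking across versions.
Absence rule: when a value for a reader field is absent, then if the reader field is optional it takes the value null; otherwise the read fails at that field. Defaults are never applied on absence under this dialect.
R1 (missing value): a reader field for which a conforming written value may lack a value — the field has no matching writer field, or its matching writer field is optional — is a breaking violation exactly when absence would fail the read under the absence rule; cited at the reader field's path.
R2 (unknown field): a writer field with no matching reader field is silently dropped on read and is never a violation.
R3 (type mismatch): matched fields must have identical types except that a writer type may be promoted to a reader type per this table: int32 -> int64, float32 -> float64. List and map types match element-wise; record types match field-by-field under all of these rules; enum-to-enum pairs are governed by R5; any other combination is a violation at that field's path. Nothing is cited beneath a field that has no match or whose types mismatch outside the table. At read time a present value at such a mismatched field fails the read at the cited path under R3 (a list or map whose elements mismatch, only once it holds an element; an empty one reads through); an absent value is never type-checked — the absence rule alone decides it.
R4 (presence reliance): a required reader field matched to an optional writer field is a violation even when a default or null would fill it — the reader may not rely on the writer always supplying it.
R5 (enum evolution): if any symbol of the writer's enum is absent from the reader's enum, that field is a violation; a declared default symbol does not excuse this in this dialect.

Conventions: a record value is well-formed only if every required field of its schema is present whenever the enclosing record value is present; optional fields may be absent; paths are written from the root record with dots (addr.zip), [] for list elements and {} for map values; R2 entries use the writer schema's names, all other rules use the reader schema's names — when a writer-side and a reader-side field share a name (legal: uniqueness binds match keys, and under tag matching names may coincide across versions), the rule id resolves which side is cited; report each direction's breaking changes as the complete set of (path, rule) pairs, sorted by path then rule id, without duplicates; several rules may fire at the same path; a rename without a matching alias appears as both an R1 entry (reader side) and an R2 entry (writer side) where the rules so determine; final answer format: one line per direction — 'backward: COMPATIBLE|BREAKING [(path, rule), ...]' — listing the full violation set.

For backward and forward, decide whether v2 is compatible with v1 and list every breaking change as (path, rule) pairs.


each type pair in Shipment: writer, then reader
checking backward for Shipment: reader v2 against writer v1:
  Kind -> Kind, writer required: severity aligns to kind
  no writer field matches reader signature
  int64 -> int64, writer required: version aligns to age
  float32 -> float32, writer required: weight aligns to weight
  no writer field matches reader rating
  writer signature: unknown to reader
  violation R1 at rating
  violation R1 at signature
  backward on Shipment therefore BREAKING (2)
checking forward for Shipment: reader v1 against writer v2:
  Kind -> Kind, writer required: kind aligns to severity
  no writer field matches reader signature
  int64 -> int64, writer required: age aligns to version
  float32 -> float32, writer optional: weight aligns to weight
  writer signature: unknown to reader
  writer rating: unknown to reader
  violation R1 at signature
  violation R1 at weight
  violation R4 at weight
  forward on Shipment therefore BREAKING (3)

backward: BREAKING [(rating, R1), (signature, R1)]; forward: BREAKING [(signature, R1), (weight, R1), (weight, R4)]
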